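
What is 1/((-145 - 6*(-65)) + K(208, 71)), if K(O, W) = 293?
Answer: 1/538 ≈ 0.0018587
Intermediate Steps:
1/((-145 - 6*(-65)) + K(208, 71)) = 1/((-145 - 6*(-65)) + 293) = 1/((-145 + 390) + 293) = 1/(245 + 293) = 1/538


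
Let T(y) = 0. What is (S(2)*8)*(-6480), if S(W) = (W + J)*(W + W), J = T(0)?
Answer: -414720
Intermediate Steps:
J = 0
S(W) = 2*W² (S(W) = (W + 0)*(W + W) = W*(2*W) = 2*W²)
(S(2)*8)*(-6480) = ((2*2²)*8)*(-6480) = ((2*4)*8)*(-6480) = (8*8)*(-6480) = 64*(-6480) = -414720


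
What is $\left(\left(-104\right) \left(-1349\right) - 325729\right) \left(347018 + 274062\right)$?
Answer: $-115168727640$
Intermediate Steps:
$\left(\left(-104\right) \left(-1349\right) - 325729\right) \left(347018 + 274062\right) = \left(140296 - 325729\right) 621080 = \left(-185433\right) 621080 = -115168727640$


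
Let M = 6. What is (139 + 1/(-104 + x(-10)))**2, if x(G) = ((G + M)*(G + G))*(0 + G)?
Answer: 15789179025/817216 ≈ 19321.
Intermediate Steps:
x(G) = 2*G**2*(6 + G) (x(G) = ((G + 6)*(G + G))*(0 + G) = ((6 + G)*(2*G))*G = (2*G*(6 + G))*G = 2*G**2*(6 + G))
(139 + 1/(-104 + x(-10)))**2 = (139 + 1/(-104 + 2*(-10)**2*(6 - 10)))**2 = (139 + 1/(-104 + 2*100*(-4)))**2 = (139 + 1/(-104 - 800))**2 = (139 + 1/(-904))**2 = (139 - 1/904)**2 = (125655/904)**2 = 15789179025/817216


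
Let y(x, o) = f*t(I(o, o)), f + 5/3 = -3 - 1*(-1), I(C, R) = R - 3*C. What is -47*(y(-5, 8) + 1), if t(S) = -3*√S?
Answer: -47 - 2068*I ≈ -47.0 - 2068.0*I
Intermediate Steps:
f = -11/3 (f = -5/3 + (-3 - 1*(-1)) = -5/3 + (-3 + 1) = -5/3 - 2 = -11/3 ≈ -3.6667)
y(x, o) = 11*√2*√(-o) (y(x, o) = -(-11)*√(o - 3*o) = -(-11)*√(-2*o) = -(-11)*√2*√(-o) = 11*√2*√(-o))
-47*(y(-5, 8) + 1) = -47*(11*√2*√(-1*8) + 1) = -47*(11*√2*√(-8) + 1) = -47*(11*√2*(2*I*√2) + 1) = -47*(44*I + 1) = -47*(1 + 44*I) = -47 - 2068*I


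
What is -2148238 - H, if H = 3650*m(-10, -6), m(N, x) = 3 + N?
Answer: -2122688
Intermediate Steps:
H = -25550 (H = 3650*(3 - 10) = 3650*(-7) = -25550)
-2148238 - H = -2148238 - 1*(-25550) = -2148238 + 25550 = -2122688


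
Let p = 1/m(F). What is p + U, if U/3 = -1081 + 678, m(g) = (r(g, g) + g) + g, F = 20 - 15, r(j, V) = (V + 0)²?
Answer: -42314/35 ≈ -1209.0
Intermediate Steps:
r(j, V) = V²
F = 5
m(g) = g² + 2*g (m(g) = (g² + g) + g = (g + g²) + g = g² + 2*g)
U = -1209 (U = 3*(-1081 + 678) = 3*(-403) = -1209)
p = 1/35 (p = 1/(5*(2 + 5)) = 1/(5*7) = 1/35 ≈ 0.028571)
p + U = 1/35 - 1209 = -42314/35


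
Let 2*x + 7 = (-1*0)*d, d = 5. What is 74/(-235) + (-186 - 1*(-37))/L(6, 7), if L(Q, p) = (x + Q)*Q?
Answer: -1445/141 ≈ -10.248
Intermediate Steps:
x = -7/2 (x = -7/2 + (-1*0*5)/2 = -7/2 + (0*5)/2 = -7/2 + (½)*0 = -7/2 + 0 = -7/2 ≈ -3.5000)
L(Q, p) = Q*(-7/2 + Q) (L(Q, p) = (-7/2 + Q)*Q = Q*(-7/2 + Q))
74/(-235) + (-186 - 1*(-37))/L(6, 7) = 74/(-235) + (-186 - 1*(-37))/(((½)*6*(-7 + 2*6))) = 74*(-1/235) + (-186 + 37)/(((½)*6*(-7 + 12))) = -74/235 - 149/((½)*6*5) = -74/235 - 149/15 = -1445/141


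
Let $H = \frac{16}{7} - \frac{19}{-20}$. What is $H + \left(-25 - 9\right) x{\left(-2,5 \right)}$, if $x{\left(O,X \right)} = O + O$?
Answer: $\frac{19493}{140} \approx 139.24$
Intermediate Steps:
$x{\left(O,X \right)} = 2 O$
$H = \frac{453}{140}$ ($H = 16 \cdot \frac{1}{7} - - \frac{19}{20} = \frac{16}{7} + \frac{19}{20} = \frac{453}{140} \approx 3.2357$)
$H + \left(-25 - 9\right) x{\left(-2,5 \right)} = \frac{453}{140} + \left(-25 - 9\right) 2 \left(-2\right) = \frac{453}{140} + \left(-25 - 9\right) \left(-4\right) = \frac{453}{140} - -136 = \frac{453}{140} + 136 = \frac{19493}{140}$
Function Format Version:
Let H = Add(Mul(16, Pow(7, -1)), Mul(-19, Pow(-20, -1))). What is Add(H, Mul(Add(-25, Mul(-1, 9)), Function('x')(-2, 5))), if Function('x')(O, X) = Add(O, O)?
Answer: Rational(19493, 140) ≈ 139.24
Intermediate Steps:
Function('x')(O, X) = Mul(2, O)
H = Rational(453, 140) (H = Add(Mul(16, Rational(1, 7)), Mul(-19, Rational(-1, 20))) = Add(Rational(16, 7), Rational(19, 20)) = Rational(453, 140) ≈ 3.2357)
Add(H, Mul(Add(-25, Mul(-1, 9)), Function('x')(-2, 5))) = Add(Rational(453, 140), Mul(Add(-25, Mul(-1, 9)), Mul(2, -2))) = Add(Rational(453, 140), Mul(Add(-25, -9), -4)) = Add(Rational(453, 140), Mul(-34, -4)) = Add(Rational(453, 140), 136) = Rational(19493, 140)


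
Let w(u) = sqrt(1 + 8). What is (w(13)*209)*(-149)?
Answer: -93423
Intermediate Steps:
w(u) = 3 (w(u) = sqrt(9) = 3)
(w(13)*209)*(-149) = (3*209)*(-149) = 627*(-149) = -93423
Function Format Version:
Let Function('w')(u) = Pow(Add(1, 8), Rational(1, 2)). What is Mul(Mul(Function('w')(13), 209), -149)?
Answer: -93423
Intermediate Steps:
Function('w')(u) = 3 (Function('w')(u) = Pow(9, Rational(1, 2)) = 3)
Mul(Mul(Function('w')(13), 209), -149) = Mul(Mul(3, 209), -149) = Mul(627, -149) = -93423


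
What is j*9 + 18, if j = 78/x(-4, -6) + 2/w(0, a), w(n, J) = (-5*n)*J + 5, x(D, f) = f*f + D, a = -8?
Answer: 3483/80 ≈ 43.537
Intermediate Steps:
x(D, f) = D + f**2 (x(D, f) = f**2 + D = D + f**2)
w(n, J) = 5 - 5*J*n (w(n, J) = -5*J*n + 5 = 5 - 5*J*n)
j = 227/80 (j = 78/(-4 + (-6)**2) + 2/(5 - 5*(-8)*0) = 78/(-4 + 36) + 2/(5 + 0) = 78/32 + 2/5 = 78*(1/32) + 2*(1/5) = 39/16 + 2/5 = 227/80 ≈ 2.8375)
j*9 + 18 = (227/80)*9 + 18 = 2043/80 + 18 = 3483/80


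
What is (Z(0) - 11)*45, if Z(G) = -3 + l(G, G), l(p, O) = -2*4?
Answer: -990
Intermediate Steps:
l(p, O) = -8
Z(G) = -11 (Z(G) = -3 - 8 = -11)
(Z(0) - 11)*45 = (-11 - 11)*45 = -22*45 = -990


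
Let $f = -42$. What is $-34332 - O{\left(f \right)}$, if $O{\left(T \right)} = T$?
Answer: $-34290$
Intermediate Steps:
$-34332 - O{\left(f \right)} = -34332 - -42 = -34332 + 42 = -34290$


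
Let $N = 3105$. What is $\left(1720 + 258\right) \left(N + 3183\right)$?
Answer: $12437664$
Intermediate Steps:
$\left(1720 + 258\right) \left(N + 3183\right) = \left(1720 + 258\right) \left(3105 + 3183\right) = 1978 \cdot 6288 = 12437664$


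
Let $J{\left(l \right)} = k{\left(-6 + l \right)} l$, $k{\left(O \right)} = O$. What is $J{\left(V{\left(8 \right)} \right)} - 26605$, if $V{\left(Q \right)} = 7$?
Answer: $-26598$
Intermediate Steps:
$J{\left(l \right)} = l \left(-6 + l\right)$ ($J{\left(l \right)} = \left(-6 + l\right) l = l \left(-6 + l\right)$)
$J{\left(V{\left(8 \right)} \right)} - 26605 = 7 \left(-6 + 7\right) - 26605 = 7 \cdot 1 - 26605 = 7 - 26605 = -26598$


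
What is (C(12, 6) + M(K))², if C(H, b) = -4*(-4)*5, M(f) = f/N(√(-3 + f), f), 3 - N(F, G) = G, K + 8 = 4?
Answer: 309136/49 ≈ 6308.9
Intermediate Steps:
K = -4 (K = -8 + 4 = -4)
N(F, G) = 3 - G
M(f) = f/(3 - f)
C(H, b) = 80 (C(H, b) = 16*5 = 80)
(C(12, 6) + M(K))² = (80 - 1*(-4)/(-3 - 4))² = (80 - 1*(-4)/(-7))² = (80 - 1*(-4)*(-⅐))² = (80 - 4/7)² = (556/7)² = 309136/49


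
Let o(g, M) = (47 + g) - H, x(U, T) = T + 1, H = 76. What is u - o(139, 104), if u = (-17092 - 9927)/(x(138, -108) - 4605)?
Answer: -491301/4712 ≈ -104.27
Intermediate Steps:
x(U, T) = 1 + T
o(g, M) = -29 + g (o(g, M) = (47 + g) - 1*76 = (47 + g) - 76 = -29 + g)
u = 27019/4712 (u = (-17092 - 9927)/((1 - 108) - 4605) = -27019/(-107 - 4605) = -27019/(-4712) = -27019*(-1/4712) = 27019/4712 ≈ 5.7341)
u - o(139, 104) = 27019/4712 - (-29 + 139) = 27019/4712 - 1*110 = 27019/4712 - 110 = -491301/4712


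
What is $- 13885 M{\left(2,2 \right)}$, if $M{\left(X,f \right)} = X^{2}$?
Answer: $-55540$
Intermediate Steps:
$- 13885 M{\left(2,2 \right)} = - 13885 \cdot 2^{2} = \left(-13885\right) 4 = -55540$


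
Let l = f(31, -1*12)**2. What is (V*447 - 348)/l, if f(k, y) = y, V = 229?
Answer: 11335/16 ≈ 708.44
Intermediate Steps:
l = 144 (l = (-1*12)**2 = (-12)**2 = 144)
(V*447 - 348)/l = (229*447 - 348)/144 = (102363 - 348)*(1/144) = 102015*(1/144) = 11335/16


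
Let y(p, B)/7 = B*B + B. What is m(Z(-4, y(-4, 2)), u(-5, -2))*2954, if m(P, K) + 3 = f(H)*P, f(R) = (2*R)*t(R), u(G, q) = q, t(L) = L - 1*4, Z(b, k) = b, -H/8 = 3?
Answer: -15889566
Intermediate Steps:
H = -24 (H = -8*3 = -24)
y(p, B) = 7*B + 7*B² (y(p, B) = 7*(B*B + B) = 7*(B² + B) = 7*(B + B²) = 7*B + 7*B²)
t(L) = -4 + L (t(L) = L - 4 = -4 + L)
f(R) = 2*R*(-4 + R) (f(R) = (2*R)*(-4 + R) = 2*R*(-4 + R))
m(P, K) = -3 + 1344*P (m(P, K) = -3 + (2*(-24)*(-4 - 24))*P = -3 + (2*(-24)*(-28))*P = -3 + 1344*P)
m(Z(-4, y(-4, 2)), u(-5, -2))*2954 = (-3 + 1344*(-4))*2954 = (-3 - 5376)*2954 = -5379*2954 = -15889566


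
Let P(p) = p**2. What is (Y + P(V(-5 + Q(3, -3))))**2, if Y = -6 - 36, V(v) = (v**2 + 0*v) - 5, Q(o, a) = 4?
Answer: 676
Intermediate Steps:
V(v) = -5 + v**2 (V(v) = (v**2 + 0) - 5 = v**2 - 5 = -5 + v**2)
Y = -42
(Y + P(V(-5 + Q(3, -3))))**2 = (-42 + (-5 + (-5 + 4)**2)**2)**2 = (-42 + (-5 + (-1)**2)**2)**2 = (-42 + (-5 + 1)**2)**2 = (-42 + (-4)**2)**2 = (-42 + 16)**2 = (-26)**2 = 676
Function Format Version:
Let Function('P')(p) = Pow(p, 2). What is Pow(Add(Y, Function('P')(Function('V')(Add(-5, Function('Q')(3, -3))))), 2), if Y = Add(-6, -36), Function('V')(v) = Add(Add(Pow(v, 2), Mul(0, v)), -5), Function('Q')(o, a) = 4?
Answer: 676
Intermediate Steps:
Function('V')(v) = Add(-5, Pow(v, 2)) (Function('V')(v) = Add(Add(Pow(v, 2), 0), -5) = Add(Pow(v, 2), -5) = Add(-5, Pow(v, 2)))
Y = -42
Pow(Add(Y, Function('P')(Function('V')(Add(-5, Function('Q')(3, -3))))), 2) = Pow(Add(-42, Pow(Add(-5, Pow(Add(-5, 4), 2)), 2)), 2) = Pow(Add(-42, Pow(Add(-5, Pow(-1, 2)), 2)), 2) = Pow(Add(-42, Pow(Add(-5, 1), 2)), 2) = Pow(Add(-42, Pow(-4, 2)), 2) = Pow(Add(-42, 16), 2) = Pow(-26, 2) = 676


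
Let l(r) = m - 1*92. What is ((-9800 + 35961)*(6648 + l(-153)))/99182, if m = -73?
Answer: 169601763/99182 ≈ 1710.0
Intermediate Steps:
l(r) = -165 (l(r) = -73 - 1*92 = -73 - 92 = -165)
((-9800 + 35961)*(6648 + l(-153)))/99182 = ((-9800 + 35961)*(6648 - 165))/99182 = (26161*6483)*(1/99182) = 169601763*(1/99182) = 169601763/99182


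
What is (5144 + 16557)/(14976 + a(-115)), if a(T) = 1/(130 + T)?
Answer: 325515/224641 ≈ 1.4490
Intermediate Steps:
(5144 + 16557)/(14976 + a(-115)) = (5144 + 16557)/(14976 + 1/(130 - 115)) = 21701/(14976 + 1/15) = 21701/(224641/15) = 21701*(15/224641) = 325515/224641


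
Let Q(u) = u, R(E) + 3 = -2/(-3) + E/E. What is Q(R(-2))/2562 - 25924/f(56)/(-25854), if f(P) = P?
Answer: 1151551/66237948 ≈ 0.017385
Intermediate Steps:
R(E) = -4/3 (R(E) = -3 + (-2/(-3) + E/E) = -3 + (-2*(-⅓) + 1) = -3 + (⅔ + 1) = -3 + 5/3 = -4/3)
Q(R(-2))/2562 - 25924/f(56)/(-25854) = -4/3/2562 - 25924/56/(-25854) = -4/3*1/2562 - 25924*1/56*(-1/25854) = -2/3843 - 6481/14*(-1/25854) = -2/3843 + 6481/361956 = 1151551/66237948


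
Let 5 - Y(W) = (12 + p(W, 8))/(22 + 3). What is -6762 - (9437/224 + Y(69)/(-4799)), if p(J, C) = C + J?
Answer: -182856888811/26874400 ≈ -6804.1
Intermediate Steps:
Y(W) = 21/5 - W/25 (Y(W) = 5 - (12 + (8 + W))/(22 + 3) = 5 - (20 + W)/25 = 5 - (⅘ + W/25) = 5 + (-⅘ - W/25) = 21/5 - W/25)
-6762 - (9437/224 + Y(69)/(-4799)) = -6762 - (9437/224 + (21/5 - 1/25*69)/(-4799)) = -6762 - (9437*(1/224) + (21/5 - 69/25)*(-1/4799)) = -6762 - (9437/224 + (36/25)*(-1/4799)) = -6762 - (9437/224 - 36/119975) = -6762 - 1*1132196011/26874400 = -6762 - 1132196011/26874400 = -182856888811/26874400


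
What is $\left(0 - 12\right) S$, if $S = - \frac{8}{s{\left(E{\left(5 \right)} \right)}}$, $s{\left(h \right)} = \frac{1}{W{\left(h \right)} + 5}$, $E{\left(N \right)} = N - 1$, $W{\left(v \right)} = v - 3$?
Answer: $576$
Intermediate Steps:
$W{\left(v \right)} = -3 + v$
$E{\left(N \right)} = -1 + N$
$s{\left(h \right)} = \frac{1}{2 + h}$ ($s{\left(h \right)} = \frac{1}{\left(-3 + h\right) + 5} = \frac{1}{2 + h}$)
$S = -48$ ($S = - \frac{8}{\frac{1}{2 + \left(-1 + 5\right)}} = - \frac{8}{\frac{1}{2 + 4}} = - \frac{8}{\frac{1}{6}} = - 8 \frac{1}{\frac{1}{6}} = \left(-8\right) 6 = -48$)
$\left(0 - 12\right) S = \left(0 - 12\right) \left(-48\right) = \left(-12\right) \left(-48\right) = 576$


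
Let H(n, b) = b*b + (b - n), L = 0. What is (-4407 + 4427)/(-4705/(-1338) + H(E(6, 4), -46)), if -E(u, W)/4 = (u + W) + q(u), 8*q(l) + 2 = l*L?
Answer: 26760/2826547 ≈ 0.0094674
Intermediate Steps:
q(l) = -1/4 (q(l) = -1/4 + (l*0)/8 = -1/4 + (1/8)*0 = -1/4 + 0 = -1/4)
E(u, W) = 1 - 4*W - 4*u (E(u, W) = -4*((u + W) - 1/4) = -4*((W + u) - 1/4) = -4*(-1/4 + W + u) = 1 - 4*W - 4*u)
H(n, b) = b + b**2 - n (H(n, b) = b**2 + (b - n) = b + b**2 - n)
(-4407 + 4427)/(-4705/(-1338) + H(E(6, 4), -46)) = (-4407 + 4427)/(-4705/(-1338) + (-46 + (-46)**2 - (1 - 4*4 - 4*6))) = 20/(-4705*(-1/1338) + (-46 + 2116 - (1 - 16 - 24))) = 20/(4705/1338 + (-46 + 2116 - 1*(-39))) = 20/(4705/1338 + (-46 + 2116 + 39)) = 20/(4705/1338 + 2109) = 20/(2826547/1338) = 20*(1338/2826547) = 26760/2826547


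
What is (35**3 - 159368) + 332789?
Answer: 216296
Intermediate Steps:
(35**3 - 159368) + 332789 = (42875 - 159368) + 332789 = -116493 + 332789 = 216296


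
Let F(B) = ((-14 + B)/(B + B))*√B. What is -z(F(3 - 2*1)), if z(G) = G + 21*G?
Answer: 143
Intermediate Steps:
F(B) = (-14 + B)/(2*√B) (F(B) = ((-14 + B)/((2*B)))*√B = ((-14 + B)*(1/(2*B)))*√B = ((-14 + B)/(2*B))*√B = (-14 + B)/(2*√B))
z(G) = 22*G
-z(F(3 - 2*1)) = -22*(-14 + (3 - 2*1))/(2*√(3 - 2*1)) = -22*(-14 + (3 - 2))/(2*√(3 - 2)) = -22*(-14 + 1)/(2*√1) = -22*(½)*1*(-13) = -22*(-13)/2 = -1*(-143) = 143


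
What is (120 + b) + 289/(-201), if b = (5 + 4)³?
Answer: 170360/201 ≈ 847.56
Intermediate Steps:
b = 729 (b = 9³ = 729)
(120 + b) + 289/(-201) = (120 + 729) + 289/(-201) = 849 + 289*(-1/201) = 849 - 289/201 = 170360/201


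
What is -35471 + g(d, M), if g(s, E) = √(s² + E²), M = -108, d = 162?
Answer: -35471 + 54*√13 ≈ -35276.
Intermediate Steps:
g(s, E) = √(E² + s²)
-35471 + g(d, M) = -35471 + √((-108)² + 162²) = -35471 + √(11664 + 26244) = -35471 + √37908 = -35471 + 54*√13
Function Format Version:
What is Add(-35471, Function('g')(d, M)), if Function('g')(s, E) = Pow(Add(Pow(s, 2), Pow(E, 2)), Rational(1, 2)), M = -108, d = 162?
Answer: Add(-35471, Mul(54, Pow(13, Rational(1, 2)))) ≈ -35276.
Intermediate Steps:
Function('g')(s, E) = Pow(Add(Pow(E, 2), Pow(s, 2)), Rational(1, 2))
Add(-35471, Function('g')(d, M)) = Add(-35471, Pow(Add(Pow(-108, 2), Pow(162, 2)), Rational(1, 2))) = Add(-35471, Pow(Add(11664, 26244), Rational(1, 2))) = Add(-35471, Pow(37908, Rational(1, 2))) = Add(-35471, Mul(54, Pow(13, Rational(1, 2))))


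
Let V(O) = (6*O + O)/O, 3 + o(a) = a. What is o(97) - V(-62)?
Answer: 87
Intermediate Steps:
o(a) = -3 + a
V(O) = 7 (V(O) = (7*O)/O = 7)
o(97) - V(-62) = (-3 + 97) - 1*7 = 94 - 7 = 87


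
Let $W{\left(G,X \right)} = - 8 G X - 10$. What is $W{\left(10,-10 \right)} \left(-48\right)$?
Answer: $-37920$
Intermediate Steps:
$W{\left(G,X \right)} = -10 - 8 G X$ ($W{\left(G,X \right)} = - 8 G X - 10 = -10 - 8 G X$)
$W{\left(10,-10 \right)} \left(-48\right) = \left(-10 - 80 \left(-10\right)\right) \left(-48\right) = \left(-10 + 800\right) \left(-48\right) = 790 \left(-48\right) = -37920$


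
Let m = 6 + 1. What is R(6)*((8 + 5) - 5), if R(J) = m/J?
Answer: 28/3 ≈ 9.3333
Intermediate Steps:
m = 7
R(J) = 7/J
R(6)*((8 + 5) - 5) = (7/6)*((8 + 5) - 5) = (7*(⅙))*(13 - 5) = (7/6)*8 = 28/3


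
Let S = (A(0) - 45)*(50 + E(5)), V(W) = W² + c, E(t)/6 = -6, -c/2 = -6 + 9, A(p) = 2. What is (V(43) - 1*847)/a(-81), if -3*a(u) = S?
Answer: 1494/301 ≈ 4.9635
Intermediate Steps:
c = -6 (c = -2*(-6 + 9) = -2*3 = -6)
E(t) = -36 (E(t) = 6*(-6) = -36)
V(W) = -6 + W² (V(W) = W² - 6 = -6 + W²)
S = -602 (S = (2 - 45)*(50 - 36) = -43*14 = -602)
a(u) = 602/3 (a(u) = -⅓*(-602) = 602/3)
(V(43) - 1*847)/a(-81) = ((-6 + 43²) - 1*847)/(602/3) = ((-6 + 1849) - 847)*(3/602) = (1843 - 847)*(3/602) = 996*(3/602) = 1494/301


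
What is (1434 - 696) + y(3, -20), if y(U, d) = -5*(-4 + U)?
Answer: 743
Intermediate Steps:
y(U, d) = 20 - 5*U
(1434 - 696) + y(3, -20) = (1434 - 696) + (20 - 5*3) = 738 + (20 - 15) = 738 + 5 = 743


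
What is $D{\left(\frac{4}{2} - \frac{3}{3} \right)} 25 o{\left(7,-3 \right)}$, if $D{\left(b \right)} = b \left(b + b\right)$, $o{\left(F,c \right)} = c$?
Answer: $-150$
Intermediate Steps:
$D{\left(b \right)} = 2 b^{2}$ ($D{\left(b \right)} = b 2 b = 2 b^{2}$)
$D{\left(\frac{4}{2} - \frac{3}{3} \right)} 25 o{\left(7,-3 \right)} = 2 \left(\frac{4}{2} - \frac{3}{3}\right)^{2} \cdot 25 \left(-3\right) = 2 \left(4 \cdot \frac{1}{2} - 1\right)^{2} \cdot 25 \left(-3\right) = 2 \left(2 - 1\right)^{2} \cdot 25 \left(-3\right) = 2 \cdot 1^{2} \cdot 25 \left(-3\right) = 2 \cdot 1 \cdot 25 \left(-3\right) = 2 \cdot 25 \left(-3\right) = 50 \left(-3\right) = -150$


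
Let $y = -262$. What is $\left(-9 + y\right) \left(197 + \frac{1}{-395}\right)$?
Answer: $- \frac{21087594}{395} \approx -53386.0$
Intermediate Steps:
$\left(-9 + y\right) \left(197 + \frac{1}{-395}\right) = \left(-9 - 262\right) \left(197 + \frac{1}{-395}\right) = - 271 \left(197 - \frac{1}{395}\right) = \left(-271\right) \frac{77814}{395} = - \frac{21087594}{395}$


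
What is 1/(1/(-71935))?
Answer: -71935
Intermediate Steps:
1/(1/(-71935)) = 1/(-1/71935) = -71935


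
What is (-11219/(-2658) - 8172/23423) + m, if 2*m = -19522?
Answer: -607462536713/62258334 ≈ -9757.1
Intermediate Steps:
m = -9761 (m = (1/2)*(-19522) = -9761)
(-11219/(-2658) - 8172/23423) + m = (-11219/(-2658) - 8172/23423) - 9761 = (-11219*(-1/2658) - 8172*1/23423) - 9761 = (11219/2658 - 8172/23423) - 9761 = 241061461/62258334 - 9761 = -607462536713/62258334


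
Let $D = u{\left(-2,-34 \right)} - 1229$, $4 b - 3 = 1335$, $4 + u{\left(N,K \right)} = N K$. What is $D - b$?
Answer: $- \frac{2999}{2} \approx -1499.5$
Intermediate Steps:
$u{\left(N,K \right)} = -4 + K N$ ($u{\left(N,K \right)} = -4 + N K = -4 + K N$)
$b = \frac{669}{2}$ ($b = \frac{3}{4} + \frac{1}{4} \cdot 1335 = \frac{3}{4} + \frac{1335}{4} = \frac{669}{2} \approx 334.5$)
$D = -1165$ ($D = \left(-4 - -68\right) - 1229 = \left(-4 + 68\right) - 1229 = 64 - 1229 = -1165$)
$D - b = -1165 - \frac{669}{2} = - \frac{2999}{2}$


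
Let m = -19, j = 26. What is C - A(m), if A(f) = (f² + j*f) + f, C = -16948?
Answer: -16796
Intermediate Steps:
A(f) = f² + 27*f (A(f) = (f² + 26*f) + f = f² + 27*f)
C - A(m) = -16948 - (-19)*(27 - 19) = -16948 - (-19)*8 = -16948 - 1*(-152) = -16948 + 152 = -16796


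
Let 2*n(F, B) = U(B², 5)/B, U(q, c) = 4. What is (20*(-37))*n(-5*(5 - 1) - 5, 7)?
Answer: -1480/7 ≈ -211.43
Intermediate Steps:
n(F, B) = 2/B (n(F, B) = (4/B)/2 = 2/B)
(20*(-37))*n(-5*(5 - 1) - 5, 7) = (20*(-37))*(2/7) = -1480/7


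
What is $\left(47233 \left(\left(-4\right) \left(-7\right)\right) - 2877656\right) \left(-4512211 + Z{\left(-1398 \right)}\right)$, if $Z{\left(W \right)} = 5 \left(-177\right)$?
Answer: $7018460008672$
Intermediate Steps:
$Z{\left(W \right)} = -885$
$\left(47233 \left(\left(-4\right) \left(-7\right)\right) - 2877656\right) \left(-4512211 + Z{\left(-1398 \right)}\right) = \left(47233 \left(\left(-4\right) \left(-7\right)\right) - 2877656\right) \left(-4512211 - 885\right) = \left(47233 \cdot 28 - 2877656\right) \left(-4513096\right) = \left(1322524 - 2877656\right) \left(-4513096\right) = \left(-1555132\right) \left(-4513096\right) = 7018460008672$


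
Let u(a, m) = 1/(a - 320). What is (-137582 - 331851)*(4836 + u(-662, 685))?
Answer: -2229314314783/982 ≈ -2.2702e+9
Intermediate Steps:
u(a, m) = 1/(-320 + a)
(-137582 - 331851)*(4836 + u(-662, 685)) = (-137582 - 331851)*(4836 + 1/(-320 - 662)) = -469433*(4836 + 1/(-982)) = -469433*(4836 - 1/982) = -469433*4748951/982 = -2229314314783/982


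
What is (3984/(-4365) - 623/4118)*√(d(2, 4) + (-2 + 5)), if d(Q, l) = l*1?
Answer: -6375169*√7/5991690 ≈ -2.8151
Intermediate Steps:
d(Q, l) = l
(3984/(-4365) - 623/4118)*√(d(2, 4) + (-2 + 5)) = (3984/(-4365) - 623/4118)*√(4 + (-2 + 5)) = (3984*(-1/4365) - 623*1/4118)*√(4 + 3) = (-1328/1455 - 623/4118)*√7 = -6375169*√7/5991690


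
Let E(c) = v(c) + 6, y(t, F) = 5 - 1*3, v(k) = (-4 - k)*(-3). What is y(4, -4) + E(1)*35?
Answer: 737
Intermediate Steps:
v(k) = 12 + 3*k
y(t, F) = 2 (y(t, F) = 5 - 3 = 2)
E(c) = 18 + 3*c (E(c) = (12 + 3*c) + 6 = 18 + 3*c)
y(4, -4) + E(1)*35 = 2 + (18 + 3*1)*35 = 2 + (18 + 3)*35 = 2 + 21*35 = 2 + 735 = 737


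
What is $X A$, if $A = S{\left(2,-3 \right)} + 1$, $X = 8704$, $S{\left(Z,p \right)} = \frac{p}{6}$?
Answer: $4352$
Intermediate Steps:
$S{\left(Z,p \right)} = \frac{p}{6}$ ($S{\left(Z,p \right)} = p \frac{1}{6} = \frac{p}{6}$)
$A = \frac{1}{2}$ ($A = \frac{1}{6} \left(-3\right) + 1 = - \frac{1}{2} + 1 = \frac{1}{2} \approx 0.5$)
$X A = 8704 \cdot \frac{1}{2} = 4352$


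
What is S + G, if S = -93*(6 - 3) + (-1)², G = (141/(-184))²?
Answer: -9392087/33856 ≈ -277.41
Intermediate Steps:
G = 19881/33856 (G = (141*(-1/184))² = (-141/184)² = 19881/33856 ≈ 0.58722)
S = -278 (S = -93*3 + 1 = -31*9 + 1 = -279 + 1 = -278)
S + G = -278 + 19881/33856 = -9392087/33856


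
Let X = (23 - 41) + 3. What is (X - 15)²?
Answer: 900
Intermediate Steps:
X = -15 (X = -18 + 3 = -15)
(X - 15)² = (-15 - 15)² = (-30)² = 900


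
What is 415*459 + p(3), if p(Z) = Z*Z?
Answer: 190494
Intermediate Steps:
p(Z) = Z**2
415*459 + p(3) = 415*459 + 3**2 = 190485 + 9 = 190494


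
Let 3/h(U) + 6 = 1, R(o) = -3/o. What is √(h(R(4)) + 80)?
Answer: √1985/5 ≈ 8.9107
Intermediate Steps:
h(U) = -⅗ (h(U) = 3/(-6 + 1) = 3/(-5) = 3*(-⅕) = -⅗)
√(h(R(4)) + 80) = √(-⅗ + 80) = √(397/5) = √1985/5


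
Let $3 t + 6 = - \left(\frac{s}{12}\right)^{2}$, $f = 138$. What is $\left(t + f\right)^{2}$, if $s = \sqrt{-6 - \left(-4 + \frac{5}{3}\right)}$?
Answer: $\frac{31070055289}{1679616} \approx 18498.0$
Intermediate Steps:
$s = \frac{i \sqrt{33}}{3}$ ($s = \sqrt{-6 - - \frac{7}{3}} = \sqrt{-6 + \left(- \frac{5}{3} + 4\right)} = \sqrt{-6 + \frac{7}{3}} = \sqrt{- \frac{11}{3}} = \frac{i \sqrt{33}}{3} \approx 1.9149 i$)
$t = - \frac{2581}{1296}$ ($t = -2 + \frac{\left(-1\right) \left(\frac{\frac{1}{3} i \sqrt{33}}{12}\right)^{2}}{3} = -2 + \frac{\left(-1\right) \left(\frac{i \sqrt{33}}{3} \cdot \frac{1}{12}\right)^{2}}{3} = -2 + \frac{\left(-1\right) \left(\frac{i \sqrt{33}}{36}\right)^{2}}{3} = -2 + \frac{\left(-1\right) \left(- \frac{11}{432}\right)}{3} = -2 + \frac{1}{3} \cdot \frac{11}{432} = -2 + \frac{11}{1296} = - \frac{2581}{1296} \approx -1.9915$)
$\left(t + f\right)^{2} = \left(- \frac{2581}{1296} + 138\right)^{2} = \left(\frac{176267}{1296}\right)^{2} = \frac{31070055289}{1679616}$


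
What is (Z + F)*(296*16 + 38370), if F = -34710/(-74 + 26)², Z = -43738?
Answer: -362115767881/192 ≈ -1.8860e+9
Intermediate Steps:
F = -5785/384 (F = -34710/((-48)²) = -34710/2304 = -34710*1/2304 = -5785/384 ≈ -15.065)
(Z + F)*(296*16 + 38370) = (-43738 - 5785/384)*(296*16 + 38370) = -16801177*(4736 + 38370)/384 = -16801177/384*43106 = -362115767881/192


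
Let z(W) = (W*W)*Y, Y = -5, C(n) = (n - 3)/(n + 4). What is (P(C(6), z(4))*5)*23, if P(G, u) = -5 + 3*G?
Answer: -943/2 ≈ -471.50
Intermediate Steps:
C(n) = (-3 + n)/(4 + n)
z(W) = -5*W² (z(W) = (W*W)*(-5) = W²*(-5) = -5*W²)
(P(C(6), z(4))*5)*23 = ((-5 + 3*((-3 + 6)/(4 + 6)))*5)*23 = ((-5 + 3*(3/10))*5)*23 = ((-5 + 9/10)*5)*23 = -41/10*5*23 = -41/2*23 = -943/2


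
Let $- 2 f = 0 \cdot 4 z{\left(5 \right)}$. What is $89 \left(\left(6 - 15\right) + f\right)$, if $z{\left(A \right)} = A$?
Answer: $-801$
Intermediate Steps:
$f = 0$ ($f = - \frac{0 \cdot 4 \cdot 5}{2} = - \frac{0 \cdot 5}{2} = \left(- \frac{1}{2}\right) 0 = 0$)
$89 \left(\left(6 - 15\right) + f\right) = 89 \left(\left(6 - 15\right) + 0\right) = 89 \left(-9 + 0\right) = 89 \left(-9\right) = -801$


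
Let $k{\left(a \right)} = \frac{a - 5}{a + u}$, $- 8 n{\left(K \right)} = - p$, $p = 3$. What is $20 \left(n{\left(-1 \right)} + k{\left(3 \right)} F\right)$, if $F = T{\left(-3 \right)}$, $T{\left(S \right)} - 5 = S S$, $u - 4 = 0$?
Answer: $- \frac{145}{2} \approx -72.5$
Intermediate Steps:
$u = 4$ ($u = 4 + 0 = 4$)
$n{\left(K \right)} = \frac{3}{8}$ ($n{\left(K \right)} = - \frac{\left(-1\right) 3}{8} = \left(- \frac{1}{8}\right) \left(-3\right) = \frac{3}{8}$)
$k{\left(a \right)} = \frac{-5 + a}{4 + a}$ ($k{\left(a \right)} = \frac{a - 5}{a + 4} = \frac{-5 + a}{4 + a}$)
$T{\left(S \right)} = 5 + S^{2}$ ($T{\left(S \right)} = 5 + S S = 5 + S^{2}$)
$F = 14$ ($F = 5 + \left(-3\right)^{2} = 5 + 9 = 14$)
$20 \left(n{\left(-1 \right)} + k{\left(3 \right)} F\right) = 20 \left(\frac{3}{8} + \frac{-5 + 3}{4 + 3} \cdot 14\right) = 20 \left(\frac{3}{8} + \frac{1}{7} \left(-2\right) 14\right) = 20 \left(\frac{3}{8} - 4\right) = 20 \left(- \frac{29}{8}\right) = - \frac{145}{2}$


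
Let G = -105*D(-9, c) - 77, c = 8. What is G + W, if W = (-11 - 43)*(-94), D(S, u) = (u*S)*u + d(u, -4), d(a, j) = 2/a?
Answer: 261811/4 ≈ 65453.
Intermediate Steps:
D(S, u) = 2/u + S*u**2 (D(S, u) = (u*S)*u + 2/u = (S*u)*u + 2/u = S*u**2 + 2/u = 2/u + S*u**2)
W = 5076 (W = -54*(-94) = 5076)
G = 241507/4 (G = -105*(2 - 9*8**3)/8 - 77 = -105*(2 - 9*512)/8 - 77 = -105*(2 - 4608)/8 - 77 = -105*(-4606)/8 - 77 = -105*(-2303/4) - 77 = 241815/4 - 77 = 241507/4 ≈ 60377.)
G + W = 241507/4 + 5076 = 261811/4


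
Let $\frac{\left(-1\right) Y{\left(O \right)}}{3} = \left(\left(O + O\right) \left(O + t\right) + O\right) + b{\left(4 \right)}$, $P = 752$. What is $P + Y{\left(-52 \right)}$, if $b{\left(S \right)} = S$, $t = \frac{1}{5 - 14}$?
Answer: $- \frac{46088}{3} \approx -15363.0$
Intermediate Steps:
$t = - \frac{1}{9}$ ($t = \frac{1}{-9} = - \frac{1}{9} \approx -0.11111$)
$Y{\left(O \right)} = -12 - 3 O - 6 O \left(- \frac{1}{9} + O\right)$ ($Y{\left(O \right)} = - 3 \left(\left(\left(O + O\right) \left(O - \frac{1}{9}\right) + O\right) + 4\right) = - 3 \left(\left(2 O \left(- \frac{1}{9} + O\right) + O\right) + 4\right) = - 3 \left(\left(O + 2 O \left(- \frac{1}{9} + O\right)\right) + 4\right) = - 3 \left(4 + O + 2 O \left(- \frac{1}{9} + O\right)\right) = -12 - 3 O - 6 O \left(- \frac{1}{9} + O\right)$)
$P + Y{\left(-52 \right)} = 752 - \left(- \frac{328}{3} + 16224\right) = 752 - \frac{48344}{3} = - \frac{46088}{3}$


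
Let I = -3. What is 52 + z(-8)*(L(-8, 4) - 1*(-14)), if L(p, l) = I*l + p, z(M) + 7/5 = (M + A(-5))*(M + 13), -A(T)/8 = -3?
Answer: -2098/5 ≈ -419.60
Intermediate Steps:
A(T) = 24 (A(T) = -8*(-3) = 24)
z(M) = -7/5 + (13 + M)*(24 + M) (z(M) = -7/5 + (M + 24)*(M + 13) = -7/5 + (24 + M)*(13 + M) = -7/5 + (13 + M)*(24 + M))
L(p, l) = p - 3*l (L(p, l) = -3*l + p = p - 3*l)
52 + z(-8)*(L(-8, 4) - 1*(-14)) = 52 + (1553/5 + (-8)² + 37*(-8))*((-8 - 3*4) - 1*(-14)) = 52 + (1553/5 + 64 - 296)*((-8 - 12) + 14) = 52 + 393*(-20 + 14)/5 = 52 + (393/5)*(-6) = 52 - 2358/5 = -2098/5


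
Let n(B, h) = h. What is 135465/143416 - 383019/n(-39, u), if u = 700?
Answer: -1958436693/3585400 ≈ -546.23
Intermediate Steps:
135465/143416 - 383019/n(-39, u) = 135465/143416 - 383019/700 = 135465*(1/143416) - 383019*1/700 = 135465/143416 - 54717/100 = -1958436693/3585400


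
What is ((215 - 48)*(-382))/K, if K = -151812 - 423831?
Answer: 63794/575643 ≈ 0.11082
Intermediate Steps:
K = -575643
((215 - 48)*(-382))/K = ((215 - 48)*(-382))/(-575643) = (167*(-382))*(-1/575643) = -63794*(-1/575643) = 63794/575643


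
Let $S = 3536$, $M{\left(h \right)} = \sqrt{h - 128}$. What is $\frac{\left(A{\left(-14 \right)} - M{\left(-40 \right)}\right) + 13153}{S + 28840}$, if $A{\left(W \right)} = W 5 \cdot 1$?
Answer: $\frac{4361}{10792} - \frac{i \sqrt{42}}{16188} \approx 0.4041 - 0.00040034 i$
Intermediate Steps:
$M{\left(h \right)} = \sqrt{-128 + h}$
$A{\left(W \right)} = 5 W$ ($A{\left(W \right)} = 5 W 1 = 5 W$)
$\frac{\left(A{\left(-14 \right)} - M{\left(-40 \right)}\right) + 13153}{S + 28840} = \frac{\left(5 \left(-14\right) - \sqrt{-128 - 40}\right) + 13153}{3536 + 28840} = \frac{\left(-70 - \sqrt{-168}\right) + 13153}{32376} = \left(\left(-70 - 2 i \sqrt{42}\right) + 13153\right) \frac{1}{32376} = \left(13083 - 2 i \sqrt{42}\right) \frac{1}{32376} = \frac{4361}{10792} - \frac{i \sqrt{42}}{16188}$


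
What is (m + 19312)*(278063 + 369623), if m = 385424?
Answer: 262141840896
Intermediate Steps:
(m + 19312)*(278063 + 369623) = (385424 + 19312)*(278063 + 369623) = 404736*647686 = 262141840896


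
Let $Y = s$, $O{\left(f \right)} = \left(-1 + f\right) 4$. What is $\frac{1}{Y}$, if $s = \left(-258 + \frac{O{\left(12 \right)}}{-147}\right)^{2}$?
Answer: $\frac{21609}{1441720900} \approx 1.4988 \cdot 10^{-5}$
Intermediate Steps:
$O{\left(f \right)} = -4 + 4 f$
$s = \frac{1441720900}{21609}$ ($s = \left(-258 + \frac{-4 + 4 \cdot 12}{-147}\right)^{2} = \left(-258 + \left(-4 + 48\right) \left(- \frac{1}{147}\right)\right)^{2} = \left(-258 + 44 \left(- \frac{1}{147}\right)\right)^{2} = \left(-258 - \frac{44}{147}\right)^{2} = \left(- \frac{37970}{147}\right)^{2} = \frac{1441720900}{21609} \approx 66719.0$)
$Y = \frac{1441720900}{21609} \approx 66719.0$
$\frac{1}{Y} = \frac{1}{\frac{1441720900}{21609}} = \frac{21609}{1441720900}$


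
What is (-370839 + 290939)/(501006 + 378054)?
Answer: -3995/43953 ≈ -0.090893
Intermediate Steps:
(-370839 + 290939)/(501006 + 378054) = -79900/879060 = -79900*1/879060 = -3995/43953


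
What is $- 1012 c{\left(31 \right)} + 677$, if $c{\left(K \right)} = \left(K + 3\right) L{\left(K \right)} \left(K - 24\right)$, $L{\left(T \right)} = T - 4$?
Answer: $-6502435$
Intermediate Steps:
$L{\left(T \right)} = -4 + T$ ($L{\left(T \right)} = T - 4 = -4 + T$)
$c{\left(K \right)} = \left(-24 + K\right) \left(-4 + K\right) \left(3 + K\right)$ ($c{\left(K \right)} = \left(K + 3\right) \left(-4 + K\right) \left(K - 24\right) = \left(3 + K\right) \left(-4 + K\right) \left(-24 + K\right) = \left(-4 + K\right) \left(3 + K\right) \left(-24 + K\right) = \left(-24 + K\right) \left(-4 + K\right) \left(3 + K\right)$)
$- 1012 c{\left(31 \right)} + 677 = - 1012 \left(- \left(-4 + 31\right) \left(72 - 31^{2} + 21 \cdot 31\right)\right) + 677 = - 1012 \left(\left(-1\right) 27 \left(72 - 961 + 651\right)\right) + 677 = - 1012 \left(\left(-1\right) 27 \left(-238\right)\right) + 677 = \left(-1012\right) 6426 + 677 = -6503112 + 677 = -6502435$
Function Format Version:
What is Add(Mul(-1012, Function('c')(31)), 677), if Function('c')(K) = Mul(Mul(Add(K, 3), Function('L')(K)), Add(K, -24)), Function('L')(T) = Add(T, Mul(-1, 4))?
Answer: -6502435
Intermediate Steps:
Function('L')(T) = Add(-4, T) (Function('L')(T) = Add(T, -4) = Add(-4, T))
Function('c')(K) = Mul(Add(-24, K), Add(-4, K), Add(3, K)) (Function('c')(K) = Mul(Mul(Add(K, 3), Add(-4, K)), Add(K, -24)) = Mul(Mul(Add(3, K), Add(-4, K)), Add(-24, K)) = Mul(Mul(Add(-4, K), Add(3, K)), Add(-24, K)) = Mul(Add(-24, K), Add(-4, K), Add(3, K)))
Add(Mul(-1012, Function('c')(31)), 677) = Add(Mul(-1012, Mul(-1, Add(-4, 31), Add(72, Mul(-1, Pow(31, 2)), Mul(21, 31)))), 677) = Add(Mul(-1012, Mul(-1, 27, Add(72, Mul(-1, 961), 651))), 677) = Add(Mul(-1012, Mul(-1, 27, Add(72, -961, 651))), 677) = Add(Mul(-1012, Mul(-1, 27, -238)), 677) = Add(Mul(-1012, 6426), 677) = Add(-6503112, 677) = -6502435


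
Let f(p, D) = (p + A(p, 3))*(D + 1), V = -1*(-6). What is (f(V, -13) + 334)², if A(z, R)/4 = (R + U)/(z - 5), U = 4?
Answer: 5476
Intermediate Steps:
A(z, R) = 4*(4 + R)/(-5 + z) (A(z, R) = 4*((R + 4)/(z - 5)) = 4*((4 + R)/(-5 + z)) = 4*(4 + R)/(-5 + z))
V = 6
f(p, D) = (1 + D)*(p + 28/(-5 + p)) (f(p, D) = (p + 4*(4 + 3)/(-5 + p))*(D + 1) = (p + 4*7/(-5 + p))*(1 + D) = (p + 28/(-5 + p))*(1 + D) = (1 + D)*(p + 28/(-5 + p)))
(f(V, -13) + 334)² = ((28 + 28*(-13) + 6*(1 - 13)*(-5 + 6))/(-5 + 6) + 334)² = ((28 - 364 + 6*(-12)*1)/1 + 334)² = (1*(28 - 364 - 72) + 334)² = (1*(-408) + 334)² = (-408 + 334)² = (-74)² = 5476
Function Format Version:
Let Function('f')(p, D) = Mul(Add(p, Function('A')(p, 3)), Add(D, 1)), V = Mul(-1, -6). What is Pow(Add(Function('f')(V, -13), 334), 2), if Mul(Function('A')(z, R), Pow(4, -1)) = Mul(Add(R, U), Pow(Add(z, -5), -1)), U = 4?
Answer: 5476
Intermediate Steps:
Function('A')(z, R) = Mul(4, Pow(Add(-5, z), -1), Add(4, R)) (Function('A')(z, R) = Mul(4, Mul(Add(R, 4), Pow(Add(z, -5), -1))) = Mul(4, Mul(Add(4, R), Pow(Add(-5, z), -1))) = Mul(4, Mul(Pow(Add(-5, z), -1), Add(4, R))) = Mul(4, Pow(Add(-5, z), -1), Add(4, R)))
V = 6
Function('f')(p, D) = Mul(Add(1, D), Add(p, Mul(28, Pow(Add(-5, p), -1)))) (Function('f')(p, D) = Mul(Add(p, Mul(4, Pow(Add(-5, p), -1), Add(4, 3))), Add(D, 1)) = Mul(Add(p, Mul(4, Pow(Add(-5, p), -1), 7)), Add(1, D)) = Mul(Add(p, Mul(28, Pow(Add(-5, p), -1))), Add(1, D)) = Mul(Add(1, D), Add(p, Mul(28, Pow(Add(-5, p), -1)))))
Pow(Add(Function('f')(V, -13), 334), 2) = Pow(Add(Mul(Pow(Add(-5, 6), -1), Add(28, Mul(28, -13), Mul(6, Add(1, -13), Add(-5, 6)))), 334), 2) = Pow(Add(Mul(Pow(1, -1), Add(28, -364, Mul(6, -12, 1))), 334), 2) = Pow(Add(Mul(1, Add(28, -364, -72)), 334), 2) = Pow(Add(Mul(1, -408), 334), 2) = Pow(Add(-408, 334), 2) = Pow(-74, 2) = 5476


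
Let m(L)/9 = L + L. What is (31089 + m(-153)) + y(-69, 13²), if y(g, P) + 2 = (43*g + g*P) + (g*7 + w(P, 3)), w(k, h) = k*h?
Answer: 13729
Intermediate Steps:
w(k, h) = h*k
m(L) = 18*L (m(L) = 9*(L + L) = 9*(2*L) = 18*L)
y(g, P) = -2 + 3*P + 50*g + P*g (y(g, P) = -2 + ((43*g + g*P) + (g*7 + 3*P)) = -2 + ((43*g + P*g) + (7*g + 3*P)) = -2 + ((43*g + P*g) + (3*P + 7*g)) = -2 + (3*P + 50*g + P*g) = -2 + 3*P + 50*g + P*g)
(31089 + m(-153)) + y(-69, 13²) = (31089 + 18*(-153)) + (-2 + 3*13² + 50*(-69) + 13²*(-69)) = (31089 - 2754) + (-2 + 3*169 - 3450 + 169*(-69)) = 28335 + (-2 + 507 - 3450 - 11661) = 28335 - 14606 = 13729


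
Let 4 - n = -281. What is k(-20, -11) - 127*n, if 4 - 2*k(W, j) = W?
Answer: -36183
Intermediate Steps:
n = 285 (n = 4 - 1*(-281) = 4 + 281 = 285)
k(W, j) = 2 - W/2
k(-20, -11) - 127*n = (2 - ½*(-20)) - 127*285 = (2 + 10) - 36195 = 12 - 36195 = -36183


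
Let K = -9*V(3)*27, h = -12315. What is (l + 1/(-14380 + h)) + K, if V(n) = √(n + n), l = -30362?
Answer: -810513591/26695 - 243*√6 ≈ -30957.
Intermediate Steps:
V(n) = √2*√n (V(n) = √(2*n) = √2*√n)
K = -243*√6 (K = -9*√2*√3*27 = -9*√6*27 = -243*√6 ≈ -595.23)
(l + 1/(-14380 + h)) + K = (-30362 + 1/(-14380 - 12315)) - 243*√6 = (-30362 + 1/(-26695)) - 243*√6 = (-30362 - 1/26695) - 243*√6 = -810513591/26695 - 243*√6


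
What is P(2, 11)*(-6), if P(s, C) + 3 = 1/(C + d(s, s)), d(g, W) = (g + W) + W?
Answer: 300/17 ≈ 17.647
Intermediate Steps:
d(g, W) = g + 2*W (d(g, W) = (W + g) + W = g + 2*W)
P(s, C) = -3 + 1/(C + 3*s) (P(s, C) = -3 + 1/(C + (s + 2*s)) = -3 + 1/(C + 3*s))
P(2, 11)*(-6) = ((1 - 9*2 - 3*11)/(11 + 3*2))*(-6) = ((1 - 18 - 33)/(11 + 6))*(-6) = (-50/17)*(-6) = ((1/17)*(-50))*(-6) = -50/17*(-6) = 300/17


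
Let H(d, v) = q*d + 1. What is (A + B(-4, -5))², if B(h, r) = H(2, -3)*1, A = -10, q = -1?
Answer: 121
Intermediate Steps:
H(d, v) = 1 - d (H(d, v) = -d + 1 = 1 - d)
B(h, r) = -1 (B(h, r) = (1 - 1*2)*1 = (1 - 2)*1 = -1*1 = -1)
(A + B(-4, -5))² = (-10 - 1)² = (-11)² = 121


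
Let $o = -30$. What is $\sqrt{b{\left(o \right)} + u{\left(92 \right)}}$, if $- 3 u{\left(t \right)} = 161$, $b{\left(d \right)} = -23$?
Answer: $\frac{i \sqrt{690}}{3} \approx 8.756 i$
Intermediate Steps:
$u{\left(t \right)} = - \frac{161}{3}$ ($u{\left(t \right)} = \left(- \frac{1}{3}\right) 161 = - \frac{161}{3}$)
$\sqrt{b{\left(o \right)} + u{\left(92 \right)}} = \sqrt{-23 - \frac{161}{3}} = \sqrt{- \frac{230}{3}} = \frac{i \sqrt{690}}{3}$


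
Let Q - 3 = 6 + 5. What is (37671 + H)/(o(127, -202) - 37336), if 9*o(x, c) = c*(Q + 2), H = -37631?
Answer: -45/42407 ≈ -0.0010611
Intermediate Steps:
Q = 14 (Q = 3 + (6 + 5) = 3 + 11 = 14)
o(x, c) = 16*c/9 (o(x, c) = (c*(14 + 2))/9 = (c*16)/9 = (16*c)/9 = 16*c/9)
(37671 + H)/(o(127, -202) - 37336) = (37671 - 37631)/((16/9)*(-202) - 37336) = 40/(-3232/9 - 37336) = 40/(-339256/9) = 40*(-9/339256) = -45/42407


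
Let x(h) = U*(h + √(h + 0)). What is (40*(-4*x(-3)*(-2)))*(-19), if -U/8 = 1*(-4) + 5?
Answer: -145920 + 48640*I*√3 ≈ -1.4592e+5 + 84247.0*I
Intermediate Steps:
U = -8 (U = -8*(1*(-4) + 5) = -8*(-4 + 5) = -8*1 = -8)
x(h) = -8*h - 8*√h (x(h) = -8*(h + √(h + 0)) = -8*(h + √h) = -8*h - 8*√h)
(40*(-4*x(-3)*(-2)))*(-19) = (40*(-4*(-8*(-3) - 8*I*√3)*(-2)))*(-19) = (40*(-4*(24 - 8*I*√3)*(-2)))*(-19) = (40*((-96 + 32*I*√3)*(-2)))*(-19) = (40*(192 - 64*I*√3))*(-19) = (7680 - 2560*I*√3)*(-19) = -145920 + 48640*I*√3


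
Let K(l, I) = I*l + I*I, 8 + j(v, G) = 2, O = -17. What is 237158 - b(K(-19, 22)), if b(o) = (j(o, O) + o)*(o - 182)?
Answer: 244118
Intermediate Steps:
j(v, G) = -6 (j(v, G) = -8 + 2 = -6)
K(l, I) = I² + I*l (K(l, I) = I*l + I² = I² + I*l)
b(o) = (-182 + o)*(-6 + o) (b(o) = (-6 + o)*(o - 182) = (-6 + o)*(-182 + o) = (-182 + o)*(-6 + o))
237158 - b(K(-19, 22)) = 237158 - (1092 + (22*(22 - 19))² - 4136*(22 - 19)) = 237158 - (1092 + (22*3)² - 4136*3) = 237158 - (1092 + 66² - 188*66) = 237158 - (1092 + 4356 - 12408) = 237158 - 1*(-6960) = 237158 + 6960 = 244118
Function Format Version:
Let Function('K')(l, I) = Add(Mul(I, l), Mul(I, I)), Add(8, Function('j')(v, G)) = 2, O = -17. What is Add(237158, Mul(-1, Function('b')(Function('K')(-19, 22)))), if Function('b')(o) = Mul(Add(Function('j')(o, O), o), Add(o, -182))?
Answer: 244118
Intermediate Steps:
Function('j')(v, G) = -6 (Function('j')(v, G) = Add(-8, 2) = -6)
Function('K')(l, I) = Add(Pow(I, 2), Mul(I, l)) (Function('K')(l, I) = Add(Mul(I, l), Pow(I, 2)) = Add(Pow(I, 2), Mul(I, l)))
Function('b')(o) = Mul(Add(-182, o), Add(-6, o)) (Function('b')(o) = Mul(Add(-6, o), Add(o, -182)) = Mul(Add(-6, o), Add(-182, o)) = Mul(Add(-182, o), Add(-6, o)))
Add(237158, Mul(-1, Function('b')(Function('K')(-19, 22)))) = Add(237158, Mul(-1, Add(1092, Pow(Mul(22, Add(22, -19)), 2), Mul(-188, Mul(22, Add(22, -19)))))) = Add(237158, Mul(-1, Add(1092, Pow(Mul(22, 3), 2), Mul(-188, Mul(22, 3))))) = Add(237158, Mul(-1, Add(1092, Pow(66, 2), Mul(-188, 66)))) = Add(237158, Mul(-1, Add(1092, 4356, -12408))) = Add(237158, Mul(-1, -6960)) = Add(237158, 6960) = 244118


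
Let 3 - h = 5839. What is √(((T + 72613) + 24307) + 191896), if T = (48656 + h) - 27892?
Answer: 8*√4746 ≈ 551.13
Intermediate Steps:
h = -5836 (h = 3 - 1*5839 = 3 - 5839 = -5836)
T = 14928 (T = (48656 - 5836) - 27892 = 42820 - 27892 = 14928)
√(((T + 72613) + 24307) + 191896) = √(((14928 + 72613) + 24307) + 191896) = √((87541 + 24307) + 191896) = √(111848 + 191896) = √303744 = 8*√4746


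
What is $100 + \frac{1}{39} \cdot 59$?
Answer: $\frac{3959}{39} \approx 101.51$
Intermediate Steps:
$100 + \frac{1}{39} \cdot 59 = 100 + \frac{59}{39} = \frac{3959}{39}$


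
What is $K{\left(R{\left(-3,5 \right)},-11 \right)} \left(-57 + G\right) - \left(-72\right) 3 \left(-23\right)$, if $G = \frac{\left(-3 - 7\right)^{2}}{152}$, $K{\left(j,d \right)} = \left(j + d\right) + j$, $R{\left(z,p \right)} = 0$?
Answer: $- \frac{165233}{38} \approx -4348.2$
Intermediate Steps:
$K{\left(j,d \right)} = d + 2 j$ ($K{\left(j,d \right)} = \left(d + j\right) + j = d + 2 j$)
$G = \frac{25}{38}$ ($G = \left(-10\right)^{2} \cdot \frac{1}{152} = 100 \cdot \frac{1}{152} = \frac{25}{38} \approx 0.6579$)
$K{\left(R{\left(-3,5 \right)},-11 \right)} \left(-57 + G\right) - \left(-72\right) 3 \left(-23\right) = \left(-11 + 2 \cdot 0\right) \left(-57 + \frac{25}{38}\right) - \left(-72\right) 3 \left(-23\right) = \left(-11 + 0\right) \left(- \frac{2141}{38}\right) - \left(-216\right) \left(-23\right) = \left(-11\right) \left(- \frac{2141}{38}\right) - 4968 = \frac{23551}{38} - 4968 = - \frac{165233}{38}$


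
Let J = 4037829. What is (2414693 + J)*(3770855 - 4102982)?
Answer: -2143056774294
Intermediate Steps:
(2414693 + J)*(3770855 - 4102982) = (2414693 + 4037829)*(3770855 - 4102982) = 6452522*(-332127) = -2143056774294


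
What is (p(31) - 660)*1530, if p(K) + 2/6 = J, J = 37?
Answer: -953700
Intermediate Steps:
p(K) = 110/3 (p(K) = -1/3 + 37 = 110/3)
(p(31) - 660)*1530 = (110/3 - 660)*1530 = -1870/3*1530 = -953700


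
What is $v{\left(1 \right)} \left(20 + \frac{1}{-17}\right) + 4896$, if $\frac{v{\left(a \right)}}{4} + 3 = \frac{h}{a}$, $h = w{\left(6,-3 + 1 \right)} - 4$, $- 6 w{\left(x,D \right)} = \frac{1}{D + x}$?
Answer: $\frac{147367}{34} \approx 4334.3$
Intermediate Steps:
$w{\left(x,D \right)} = - \frac{1}{6 \left(D + x\right)}$
$h = - \frac{97}{24}$ ($h = - \frac{1}{6 \left(-3 + 1\right) + 6 \cdot 6} - 4 = - \frac{1}{6 \left(-2\right) + 36} - 4 = - \frac{1}{-12 + 36} - 4 = - \frac{1}{24} - 4 = - \frac{97}{24} \approx -4.0417$)
$v{\left(a \right)} = -12 - \frac{97}{6 a}$ ($v{\left(a \right)} = -12 + 4 \left(- \frac{97}{24 a}\right) = -12 - \frac{97}{6 a}$)
$v{\left(1 \right)} \left(20 + \frac{1}{-17}\right) + 4896 = \left(-12 - \frac{97}{6 \cdot 1}\right) \left(20 + \frac{1}{-17}\right) + 4896 = \left(-12 - \frac{97}{6}\right) \left(20 - \frac{1}{17}\right) + 4896 = \left(-12 - \frac{97}{6}\right) \frac{339}{17} + 4896 = \left(- \frac{169}{6}\right) \frac{339}{17} + 4896 = - \frac{19097}{34} + 4896 = \frac{147367}{34}$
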